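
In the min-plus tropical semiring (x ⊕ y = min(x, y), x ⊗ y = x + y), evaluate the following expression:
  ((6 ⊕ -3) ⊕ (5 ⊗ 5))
((6 ⊕ -3) ⊕ (5 ⊗ 5)) = -3

Expand innermost to outermost. Recall ⊕ takes the minimum of its arguments and ⊗ takes their sum. Working out the expression ((6 ⊕ -3) ⊕ (5 ⊗ 5)) gives -3.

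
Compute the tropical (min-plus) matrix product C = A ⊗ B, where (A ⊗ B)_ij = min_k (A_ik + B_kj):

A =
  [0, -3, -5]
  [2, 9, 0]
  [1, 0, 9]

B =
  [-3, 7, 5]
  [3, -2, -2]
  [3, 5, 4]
A ⊗ B =
  [-3, -5, -5]
  [-1, 5, 4]
  [-2, -2, -2]

Apply the min-plus product entry-by-entry:
  C[0][0] = min over k of (A[0][0] + B[0][0] = 0 + -3 = -3, A[0][1] + B[1][0] = -3 + 3 = 0, A[0][2] + B[2][0] = -5 + 3 = -2) = -3 (attained at k = 0)
  C[0][1] = min over k of (A[0][0] + B[0][1] = 0 + 7 = 7, A[0][1] + B[1][1] = -3 + -2 = -5, A[0][2] + B[2][1] = -5 + 5 = 0) = -5 (attained at k = 1)
  C[0][2] = min over k of (A[0][0] + B[0][2] = 0 + 5 = 5, A[0][1] + B[1][2] = -3 + -2 = -5, A[0][2] + B[2][2] = -5 + 4 = -1) = -5 (attained at k = 1)
  C[1][0] = min over k of (A[1][0] + B[0][0] = 2 + -3 = -1, A[1][1] + B[1][0] = 9 + 3 = 12, A[1][2] + B[2][0] = 0 + 3 = 3) = -1 (attained at k = 0)
  C[1][1] = min over k of (A[1][0] + B[0][1] = 2 + 7 = 9, A[1][1] + B[1][1] = 9 + -2 = 7, A[1][2] + B[2][1] = 0 + 5 = 5) = 5 (attained at k = 2)
  C[1][2] = min over k of (A[1][0] + B[0][2] = 2 + 5 = 7, A[1][1] + B[1][2] = 9 + -2 = 7, A[1][2] + B[2][2] = 0 + 4 = 4) = 4 (attained at k = 2)
  C[2][0] = min over k of (A[2][0] + B[0][0] = 1 + -3 = -2, A[2][1] + B[1][0] = 0 + 3 = 3, A[2][2] + B[2][0] = 9 + 3 = 12) = -2 (attained at k = 0)
  C[2][1] = min over k of (A[2][0] + B[0][1] = 1 + 7 = 8, A[2][1] + B[1][1] = 0 + -2 = -2, A[2][2] + B[2][1] = 9 + 5 = 14) = -2 (attained at k = 1)
  C[2][2] = min over k of (A[2][0] + B[0][2] = 1 + 5 = 6, A[2][1] + B[1][2] = 0 + -2 = -2, A[2][2] + B[2][2] = 9 + 4 = 13) = -2 (attained at k = 1)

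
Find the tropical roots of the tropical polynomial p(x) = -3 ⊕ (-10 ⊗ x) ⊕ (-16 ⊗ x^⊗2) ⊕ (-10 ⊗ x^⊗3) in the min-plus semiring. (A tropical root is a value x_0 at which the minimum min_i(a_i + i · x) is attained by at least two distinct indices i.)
Roots: {-6, 6, 7}

Each tropical root is a break point of the lower envelope of the lines y = a_i + i · x (there are 4 lines, with slopes 0, 1, ..., 3). Only the lines that attain the minimum somewhere contribute to roots; other lines are dominated. Here the surviving (envelope) indices are i = 3, i = 2, i = 1, i = 0.
Intersections between consecutive envelope lines give the roots: for adjacent envelope indices i < j the intersection is x = (a_i − a_j) / (j − i). Reading off the sorted break points: {-6, 6, 7}.
Verification: at each break x_0, at least two indices attain the minimum of min_i(a_i + i · x_0).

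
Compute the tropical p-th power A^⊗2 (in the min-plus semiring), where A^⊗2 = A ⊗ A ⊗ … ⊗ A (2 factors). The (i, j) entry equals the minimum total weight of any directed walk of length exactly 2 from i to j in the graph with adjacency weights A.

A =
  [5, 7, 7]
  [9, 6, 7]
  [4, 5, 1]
A^⊗2 =
  [10, 12, 8]
  [11, 12, 8]
  [5, 6, 2]

Each entry (A^⊗2)_ij equals the minimum over all length-2 walks i = v_0 → v_1 → … → v_2 = j of Σ_t A[v_t][v_{t+1}]. For example, for (i, j) = (0, 2) we minimise over 3 possible intermediate vertex sequences; the minimum is 8, attained along the walk 0 → 2 → 2.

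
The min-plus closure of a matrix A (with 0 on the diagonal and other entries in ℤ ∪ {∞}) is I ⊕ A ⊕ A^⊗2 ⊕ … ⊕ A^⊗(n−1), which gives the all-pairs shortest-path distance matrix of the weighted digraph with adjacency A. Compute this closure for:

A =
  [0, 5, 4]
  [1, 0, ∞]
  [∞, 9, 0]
Closure =
  [0, 5, 4]
  [1, 0, 5]
  [10, 9, 0]

This is the Floyd-Warshall all-pairs shortest-path computation. For each intermediate vertex k = 0, 1, …, 2, update dist[i][j] ← min(dist[i][j], dist[i][k] + dist[k][j]). The final matrix gives, for each (i, j), the minimum total weight of any directed path from i to j (possibly empty when i = j).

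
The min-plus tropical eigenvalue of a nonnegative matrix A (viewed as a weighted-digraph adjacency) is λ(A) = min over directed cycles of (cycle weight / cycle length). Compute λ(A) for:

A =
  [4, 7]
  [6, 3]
λ(A) = 3

Enumerate directed cycles and compute their means (weight / length). Sample:
  cycle 0 → 0: weight = 4, length = 1, mean = 4/1 ≈ 4.000
  cycle 1 → 1: weight = 3, length = 1, mean = 3/1 ≈ 3.000
  cycle 0 → 1 → 0: weight = 13, length = 2, mean = 13/2 ≈ 6.500
  cycle 1 → 0 → 1: weight = 13, length = 2, mean = 13/2 ≈ 6.500
Minimum mean = 3.000, attained e.g. along the cycle 1 → 1 with weight 3 and length 1. So λ(A) = 3/1 = 3.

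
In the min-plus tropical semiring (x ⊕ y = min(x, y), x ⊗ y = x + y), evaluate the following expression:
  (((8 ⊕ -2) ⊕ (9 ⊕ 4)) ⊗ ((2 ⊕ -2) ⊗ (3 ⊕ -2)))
(((8 ⊕ -2) ⊕ (9 ⊕ 4)) ⊗ ((2 ⊕ -2) ⊗ (3 ⊕ -2))) = -6

Expand innermost to outermost. Recall ⊕ takes the minimum of its arguments and ⊗ takes their sum. Working out the expression (((8 ⊕ -2) ⊕ (9 ⊕ 4)) ⊗ ((2 ⊕ -2) ⊗ (3 ⊕ -2))) gives -6.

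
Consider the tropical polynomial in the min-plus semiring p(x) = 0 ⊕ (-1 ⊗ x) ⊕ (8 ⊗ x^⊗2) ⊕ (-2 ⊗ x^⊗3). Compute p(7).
p(7) = 0

A tropical monomial a ⊗ x^⊗i evaluates to a + i · x. Evaluating each term at x = 7:
  Term 0 contributes 0 + 0 · 7 = 0
  Term 1 contributes -1 + 1 · 7 = 6
  Term 2 contributes 8 + 2 · 7 = 22
  Term 3 contributes -2 + 3 · 7 = 19
p(7) = ⊕ of these = min[0, 6, 22, 19] = 0.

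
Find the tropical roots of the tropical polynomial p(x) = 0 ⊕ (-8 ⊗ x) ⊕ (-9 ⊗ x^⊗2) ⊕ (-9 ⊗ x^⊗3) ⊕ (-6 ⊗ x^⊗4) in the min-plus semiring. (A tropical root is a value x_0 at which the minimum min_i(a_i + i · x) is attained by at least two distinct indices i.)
Roots: {-3, 0, 1, 8}

Each tropical root is a break point of the lower envelope of the lines y = a_i + i · x (there are 5 lines, with slopes 0, 1, ..., 4). Only the lines that attain the minimum somewhere contribute to roots; other lines are dominated. Here the surviving (envelope) indices are i = 4, i = 3, i = 2, i = 1, i = 0.
Intersections between consecutive envelope lines give the roots: for adjacent envelope indices i < j the intersection is x = (a_i − a_j) / (j − i). Reading off the sorted break points: {-3, 0, 1, 8}.
Verification: at each break x_0, at least two indices attain the minimum of min_i(a_i + i · x_0).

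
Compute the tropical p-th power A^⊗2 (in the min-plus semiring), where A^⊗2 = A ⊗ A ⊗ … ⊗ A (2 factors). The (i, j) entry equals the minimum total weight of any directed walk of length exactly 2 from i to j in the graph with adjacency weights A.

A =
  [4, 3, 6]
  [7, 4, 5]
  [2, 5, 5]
A^⊗2 =
  [8, 7, 8]
  [7, 8, 9]
  [6, 5, 8]

Each entry (A^⊗2)_ij equals the minimum over all length-2 walks i = v_0 → v_1 → … → v_2 = j of Σ_t A[v_t][v_{t+1}]. For example, for (i, j) = (0, 2) we minimise over 3 possible intermediate vertex sequences; the minimum is 8, attained along the walk 0 → 1 → 2.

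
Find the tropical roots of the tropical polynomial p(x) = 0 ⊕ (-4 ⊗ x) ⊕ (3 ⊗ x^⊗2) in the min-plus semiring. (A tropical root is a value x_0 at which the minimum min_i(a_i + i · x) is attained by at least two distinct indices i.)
Roots: {-7, 4}

Each tropical root is a break point of the lower envelope of the lines y = a_i + i · x (there are 3 lines, with slopes 0, 1, ..., 2). Only the lines that attain the minimum somewhere contribute to roots; other lines are dominated. Here the surviving (envelope) indices are i = 2, i = 1, i = 0.
Intersections between consecutive envelope lines give the roots: for adjacent envelope indices i < j the intersection is x = (a_i − a_j) / (j − i). Reading off the sorted break points: {-7, 4}.
Verification: at each break x_0, at least two indices attain the minimum of min_i(a_i + i · x_0).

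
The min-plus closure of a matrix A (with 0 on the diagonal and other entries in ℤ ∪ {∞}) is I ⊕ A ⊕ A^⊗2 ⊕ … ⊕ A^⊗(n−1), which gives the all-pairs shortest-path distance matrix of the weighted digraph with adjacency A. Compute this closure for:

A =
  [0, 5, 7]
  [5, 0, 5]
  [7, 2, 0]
Closure =
  [0, 5, 7]
  [5, 0, 5]
  [7, 2, 0]

This is the Floyd-Warshall all-pairs shortest-path computation. For each intermediate vertex k = 0, 1, …, 2, update dist[i][j] ← min(dist[i][j], dist[i][k] + dist[k][j]). The final matrix gives, for each (i, j), the minimum total weight of any directed path from i to j (possibly empty when i = j).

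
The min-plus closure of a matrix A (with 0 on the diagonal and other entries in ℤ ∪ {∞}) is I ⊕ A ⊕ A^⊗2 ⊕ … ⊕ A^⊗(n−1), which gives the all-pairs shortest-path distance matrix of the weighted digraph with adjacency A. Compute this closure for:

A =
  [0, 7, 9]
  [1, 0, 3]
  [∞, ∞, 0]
Closure =
  [0, 7, 9]
  [1, 0, 3]
  [∞, ∞, 0]

This is the Floyd-Warshall all-pairs shortest-path computation. For each intermediate vertex k = 0, 1, …, 2, update dist[i][j] ← min(dist[i][j], dist[i][k] + dist[k][j]). The final matrix gives, for each (i, j), the minimum total weight of any directed path from i to j (possibly empty when i = j).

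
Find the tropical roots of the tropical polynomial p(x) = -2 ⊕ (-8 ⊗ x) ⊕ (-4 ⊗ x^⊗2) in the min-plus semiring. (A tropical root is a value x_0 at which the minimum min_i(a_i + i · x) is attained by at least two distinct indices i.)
Roots: {-4, 6}

Each tropical root is a break point of the lower envelope of the lines y = a_i + i · x (there are 3 lines, with slopes 0, 1, ..., 2). Only the lines that attain the minimum somewhere contribute to roots; other lines are dominated. Here the surviving (envelope) indices are i = 2, i = 1, i = 0.
Intersections between consecutive envelope lines give the roots: for adjacent envelope indices i < j the intersection is x = (a_i − a_j) / (j − i). Reading off the sorted break points: {-4, 6}.
Verification: at each break x_0, at least two indices attain the minimum of min_i(a_i + i · x_0).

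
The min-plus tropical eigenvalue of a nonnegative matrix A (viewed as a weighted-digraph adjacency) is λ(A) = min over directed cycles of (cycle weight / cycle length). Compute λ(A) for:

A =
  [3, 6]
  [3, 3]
λ(A) = 3

Enumerate directed cycles and compute their means (weight / length). Sample:
  cycle 0 → 0: weight = 3, length = 1, mean = 3/1 ≈ 3.000
  cycle 1 → 1: weight = 3, length = 1, mean = 3/1 ≈ 3.000
  cycle 0 → 1 → 0: weight = 9, length = 2, mean = 9/2 ≈ 4.500
  cycle 1 → 0 → 1: weight = 9, length = 2, mean = 9/2 ≈ 4.500
Minimum mean = 3.000, attained e.g. along the cycle 0 → 0 with weight 3 and length 1. So λ(A) = 3/1 = 3.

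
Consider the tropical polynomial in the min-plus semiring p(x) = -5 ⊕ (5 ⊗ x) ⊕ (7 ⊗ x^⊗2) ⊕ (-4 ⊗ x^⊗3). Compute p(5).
p(5) = -5

A tropical monomial a ⊗ x^⊗i evaluates to a + i · x. Evaluating each term at x = 5:
  Term 0 contributes -5 + 0 · 5 = -5
  Term 1 contributes 5 + 1 · 5 = 10
  Term 2 contributes 7 + 2 · 5 = 17
  Term 3 contributes -4 + 3 · 5 = 11
p(5) = ⊕ of these = min[-5, 10, 17, 11] = -5.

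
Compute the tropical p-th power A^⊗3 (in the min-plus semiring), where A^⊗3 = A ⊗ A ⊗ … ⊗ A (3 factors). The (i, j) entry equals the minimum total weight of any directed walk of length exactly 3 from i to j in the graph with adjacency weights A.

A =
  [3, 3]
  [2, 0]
A^⊗3 =
  [5, 3]
  [2, 0]

Each entry (A^⊗3)_ij equals the minimum over all length-3 walks i = v_0 → v_1 → … → v_3 = j of Σ_t A[v_t][v_{t+1}]. For example, for (i, j) = (0, 1) we minimise over 4 possible intermediate vertex sequences; the minimum is 3, attained along the walk 0 → 1 → 1 → 1.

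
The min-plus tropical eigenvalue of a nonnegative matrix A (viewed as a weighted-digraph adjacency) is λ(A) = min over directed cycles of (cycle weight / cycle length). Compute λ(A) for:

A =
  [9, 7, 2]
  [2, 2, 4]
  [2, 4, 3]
λ(A) = 2

Enumerate directed cycles and compute their means (weight / length). Sample:
  cycle 0 → 0: weight = 9, length = 1, mean = 9/1 ≈ 9.000
  cycle 1 → 1: weight = 2, length = 1, mean = 2/1 ≈ 2.000
  cycle 2 → 2: weight = 3, length = 1, mean = 3/1 ≈ 3.000
  cycle 0 → 1 → 0: weight = 9, length = 2, mean = 9/2 ≈ 4.500
  cycle 0 → 2 → 0: weight = 4, length = 2, mean = 4/2 ≈ 2.000
  cycle 1 → 0 → 1: weight = 9, length = 2, mean = 9/2 ≈ 4.500
Minimum mean = 2.000, attained e.g. along the cycle 1 → 1 with weight 2 and length 1. So λ(A) = 2/1 = 2.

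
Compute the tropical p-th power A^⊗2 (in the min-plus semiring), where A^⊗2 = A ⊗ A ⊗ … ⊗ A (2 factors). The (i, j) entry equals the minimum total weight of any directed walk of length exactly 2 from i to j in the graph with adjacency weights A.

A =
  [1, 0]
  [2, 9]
A^⊗2 =
  [2, 1]
  [3, 2]

Each entry (A^⊗2)_ij equals the minimum over all length-2 walks i = v_0 → v_1 → … → v_2 = j of Σ_t A[v_t][v_{t+1}]. For example, for (i, j) = (0, 1) we minimise over 2 possible intermediate vertex sequences; the minimum is 1, attained along the walk 0 → 0 → 1.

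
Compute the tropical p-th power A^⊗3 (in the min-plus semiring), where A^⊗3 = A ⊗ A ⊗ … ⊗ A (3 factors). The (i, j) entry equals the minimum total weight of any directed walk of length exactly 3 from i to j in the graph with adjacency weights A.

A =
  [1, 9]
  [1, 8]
A^⊗3 =
  [3, 11]
  [3, 11]

Each entry (A^⊗3)_ij equals the minimum over all length-3 walks i = v_0 → v_1 → … → v_3 = j of Σ_t A[v_t][v_{t+1}]. For example, for (i, j) = (0, 1) we minimise over 4 possible intermediate vertex sequences; the minimum is 11, attained along the walk 0 → 0 → 0 → 1.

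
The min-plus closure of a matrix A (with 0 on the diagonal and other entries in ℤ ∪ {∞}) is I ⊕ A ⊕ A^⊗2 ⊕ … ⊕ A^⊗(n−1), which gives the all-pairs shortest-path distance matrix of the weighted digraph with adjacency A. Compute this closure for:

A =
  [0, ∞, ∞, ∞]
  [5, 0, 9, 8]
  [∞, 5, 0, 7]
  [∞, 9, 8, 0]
Closure =
  [0, ∞, ∞, ∞]
  [5, 0, 9, 8]
  [10, 5, 0, 7]
  [14, 9, 8, 0]

This is the Floyd-Warshall all-pairs shortest-path computation. For each intermediate vertex k = 0, 1, …, 3, update dist[i][j] ← min(dist[i][j], dist[i][k] + dist[k][j]). The final matrix gives, for each (i, j), the minimum total weight of any directed path from i to j (possibly empty when i = j).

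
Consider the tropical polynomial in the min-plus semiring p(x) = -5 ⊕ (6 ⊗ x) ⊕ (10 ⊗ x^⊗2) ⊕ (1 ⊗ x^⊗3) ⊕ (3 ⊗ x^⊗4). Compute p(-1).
p(-1) = -5

A tropical monomial a ⊗ x^⊗i evaluates to a + i · x. Evaluating each term at x = -1:
  Term 0 contributes -5 + 0 · -1 = -5
  Term 1 contributes 6 + 1 · -1 = 5
  Term 2 contributes 10 + 2 · -1 = 8
  Term 3 contributes 1 + 3 · -1 = -2
  Term 4 contributes 3 + 4 · -1 = -1
p(-1) = ⊕ of these = min[-5, 5, 8, -2, -1] = -5.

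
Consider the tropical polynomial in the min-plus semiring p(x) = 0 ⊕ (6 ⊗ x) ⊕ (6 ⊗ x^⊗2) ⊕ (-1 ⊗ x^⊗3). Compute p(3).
p(3) = 0

A tropical monomial a ⊗ x^⊗i evaluates to a + i · x. Evaluating each term at x = 3:
  Term 0 contributes 0 + 0 · 3 = 0
  Term 1 contributes 6 + 1 · 3 = 9
  Term 2 contributes 6 + 2 · 3 = 12
  Term 3 contributes -1 + 3 · 3 = 8
p(3) = ⊕ of these = min[0, 9, 12, 8] = 0.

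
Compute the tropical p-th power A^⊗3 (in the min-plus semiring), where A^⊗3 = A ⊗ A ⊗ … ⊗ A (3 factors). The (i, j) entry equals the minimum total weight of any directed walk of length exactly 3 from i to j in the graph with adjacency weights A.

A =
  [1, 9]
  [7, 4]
A^⊗3 =
  [3, 11]
  [9, 12]

Each entry (A^⊗3)_ij equals the minimum over all length-3 walks i = v_0 → v_1 → … → v_3 = j of Σ_t A[v_t][v_{t+1}]. For example, for (i, j) = (0, 1) we minimise over 4 possible intermediate vertex sequences; the minimum is 11, attained along the walk 0 → 0 → 0 → 1.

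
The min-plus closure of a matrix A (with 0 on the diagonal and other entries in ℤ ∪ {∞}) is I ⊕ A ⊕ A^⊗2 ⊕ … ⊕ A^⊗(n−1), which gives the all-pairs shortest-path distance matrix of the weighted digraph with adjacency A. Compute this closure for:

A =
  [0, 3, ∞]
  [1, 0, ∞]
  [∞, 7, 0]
Closure =
  [0, 3, ∞]
  [1, 0, ∞]
  [8, 7, 0]

This is the Floyd-Warshall all-pairs shortest-path computation. For each intermediate vertex k = 0, 1, …, 2, update dist[i][j] ← min(dist[i][j], dist[i][k] + dist[k][j]). The final matrix gives, for each (i, j), the minimum total weight of any directed path from i to j (possibly empty when i = j).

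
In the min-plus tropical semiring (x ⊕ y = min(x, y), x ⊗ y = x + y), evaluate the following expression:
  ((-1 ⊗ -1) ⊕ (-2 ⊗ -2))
((-1 ⊗ -1) ⊕ (-2 ⊗ -2)) = -4

Expand innermost to outermost. Recall ⊕ takes the minimum of its arguments and ⊗ takes their sum. Working out the expression ((-1 ⊗ -1) ⊕ (-2 ⊗ -2)) gives -4.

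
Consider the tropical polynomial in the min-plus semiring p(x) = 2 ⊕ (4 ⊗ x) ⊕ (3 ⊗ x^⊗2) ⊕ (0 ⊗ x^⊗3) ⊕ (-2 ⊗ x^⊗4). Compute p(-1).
p(-1) = -6

A tropical monomial a ⊗ x^⊗i evaluates to a + i · x. Evaluating each term at x = -1:
  Term 0 contributes 2 + 0 · -1 = 2
  Term 1 contributes 4 + 1 · -1 = 3
  Term 2 contributes 3 + 2 · -1 = 1
  Term 3 contributes 0 + 3 · -1 = -3
  Term 4 contributes -2 + 4 · -1 = -6
p(-1) = ⊕ of these = min[2, 3, 1, -3, -6] = -6.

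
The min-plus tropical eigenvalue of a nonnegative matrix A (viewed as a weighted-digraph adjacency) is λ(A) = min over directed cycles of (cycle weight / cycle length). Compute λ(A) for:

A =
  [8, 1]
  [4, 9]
λ(A) = 5/2

Enumerate directed cycles and compute their means (weight / length). Sample:
  cycle 0 → 0: weight = 8, length = 1, mean = 8/1 ≈ 8.000
  cycle 1 → 1: weight = 9, length = 1, mean = 9/1 ≈ 9.000
  cycle 0 → 1 → 0: weight = 5, length = 2, mean = 5/2 ≈ 2.500
  cycle 1 → 0 → 1: weight = 5, length = 2, mean = 5/2 ≈ 2.500
Minimum mean = 2.500, attained e.g. along the cycle 0 → 1 → 0 with weight 5 and length 2. So λ(A) = 5/2 = 5/2.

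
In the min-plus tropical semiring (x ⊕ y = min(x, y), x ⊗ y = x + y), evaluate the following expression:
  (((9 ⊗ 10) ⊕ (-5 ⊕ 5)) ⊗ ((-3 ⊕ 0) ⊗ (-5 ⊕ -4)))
(((9 ⊗ 10) ⊕ (-5 ⊕ 5)) ⊗ ((-3 ⊕ 0) ⊗ (-5 ⊕ -4))) = -13

Expand innermost to outermost. Recall ⊕ takes the minimum of its arguments and ⊗ takes their sum. Working out the expression (((9 ⊗ 10) ⊕ (-5 ⊕ 5)) ⊗ ((-3 ⊕ 0) ⊗ (-5 ⊕ -4))) gives -13.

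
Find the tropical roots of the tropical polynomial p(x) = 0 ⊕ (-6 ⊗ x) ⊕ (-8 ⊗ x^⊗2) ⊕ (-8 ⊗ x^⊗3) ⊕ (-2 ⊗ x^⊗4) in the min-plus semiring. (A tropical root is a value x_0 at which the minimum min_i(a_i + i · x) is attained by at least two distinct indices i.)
Roots: {-6, 0, 2, 6}

Each tropical root is a break point of the lower envelope of the lines y = a_i + i · x (there are 5 lines, with slopes 0, 1, ..., 4). Only the lines that attain the minimum somewhere contribute to roots; other lines are dominated. Here the surviving (envelope) indices are i = 4, i = 3, i = 2, i = 1, i = 0.
Intersections between consecutive envelope lines give the roots: for adjacent envelope indices i < j the intersection is x = (a_i − a_j) / (j − i). Reading off the sorted break points: {-6, 0, 2, 6}.
Verification: at each break x_0, at least two indices attain the minimum of min_i(a_i + i · x_0).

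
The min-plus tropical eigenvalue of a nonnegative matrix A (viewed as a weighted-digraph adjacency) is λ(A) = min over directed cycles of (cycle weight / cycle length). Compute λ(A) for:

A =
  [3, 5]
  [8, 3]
λ(A) = 3

Enumerate directed cycles and compute their means (weight / length). Sample:
  cycle 0 → 0: weight = 3, length = 1, mean = 3/1 ≈ 3.000
  cycle 1 → 1: weight = 3, length = 1, mean = 3/1 ≈ 3.000
  cycle 0 → 1 → 0: weight = 13, length = 2, mean = 13/2 ≈ 6.500
  cycle 1 → 0 → 1: weight = 13, length = 2, mean = 13/2 ≈ 6.500
Minimum mean = 3.000, attained e.g. along the cycle 0 → 0 with weight 3 and length 1. So λ(A) = 3/1 = 3.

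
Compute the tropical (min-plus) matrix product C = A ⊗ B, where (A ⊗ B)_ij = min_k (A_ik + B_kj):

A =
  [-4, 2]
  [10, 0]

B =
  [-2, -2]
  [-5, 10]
A ⊗ B =
  [-6, -6]
  [-5, 8]

Apply the min-plus product entry-by-entry:
  C[0][0] = min over k of (A[0][0] + B[0][0] = -4 + -2 = -6, A[0][1] + B[1][0] = 2 + -5 = -3) = -6 (attained at k = 0)
  C[0][1] = min over k of (A[0][0] + B[0][1] = -4 + -2 = -6, A[0][1] + B[1][1] = 2 + 10 = 12) = -6 (attained at k = 0)
  C[1][0] = min over k of (A[1][0] + B[0][0] = 10 + -2 = 8, A[1][1] + B[1][0] = 0 + -5 = -5) = -5 (attained at k = 1)
  C[1][1] = min over k of (A[1][0] + B[0][1] = 10 + -2 = 8, A[1][1] + B[1][1] = 0 + 10 = 10) = 8 (attained at k = 0)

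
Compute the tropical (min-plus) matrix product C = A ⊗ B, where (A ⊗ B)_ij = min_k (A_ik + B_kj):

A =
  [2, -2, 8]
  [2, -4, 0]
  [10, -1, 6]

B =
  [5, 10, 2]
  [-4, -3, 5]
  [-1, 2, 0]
A ⊗ B =
  [-6, -5, 3]
  [-8, -7, 0]
  [-5, -4, 4]

Apply the min-plus product entry-by-entry:
  C[0][0] = min over k of (A[0][0] + B[0][0] = 2 + 5 = 7, A[0][1] + B[1][0] = -2 + -4 = -6, A[0][2] + B[2][0] = 8 + -1 = 7) = -6 (attained at k = 1)
  C[0][1] = min over k of (A[0][0] + B[0][1] = 2 + 10 = 12, A[0][1] + B[1][1] = -2 + -3 = -5, A[0][2] + B[2][1] = 8 + 2 = 10) = -5 (attained at k = 1)
  C[0][2] = min over k of (A[0][0] + B[0][2] = 2 + 2 = 4, A[0][1] + B[1][2] = -2 + 5 = 3, A[0][2] + B[2][2] = 8 + 0 = 8) = 3 (attained at k = 1)
  C[1][0] = min over k of (A[1][0] + B[0][0] = 2 + 5 = 7, A[1][1] + B[1][0] = -4 + -4 = -8, A[1][2] + B[2][0] = 0 + -1 = -1) = -8 (attained at k = 1)
  C[1][1] = min over k of (A[1][0] + B[0][1] = 2 + 10 = 12, A[1][1] + B[1][1] = -4 + -3 = -7, A[1][2] + B[2][1] = 0 + 2 = 2) = -7 (attained at k = 1)
  C[1][2] = min over k of (A[1][0] + B[0][2] = 2 + 2 = 4, A[1][1] + B[1][2] = -4 + 5 = 1, A[1][2] + B[2][2] = 0 + 0 = 0) = 0 (attained at k = 2)
  C[2][0] = min over k of (A[2][0] + B[0][0] = 10 + 5 = 15, A[2][1] + B[1][0] = -1 + -4 = -5, A[2][2] + B[2][0] = 6 + -1 = 5) = -5 (attained at k = 1)
  C[2][1] = min over k of (A[2][0] + B[0][1] = 10 + 10 = 20, A[2][1] + B[1][1] = -1 + -3 = -4, A[2][2] + B[2][1] = 6 + 2 = 8) = -4 (attained at k = 1)
  C[2][2] = min over k of (A[2][0] + B[0][2] = 10 + 2 = 12, A[2][1] + B[1][2] = -1 + 5 = 4, A[2][2] + B[2][2] = 6 + 0 = 6) = 4 (attained at k = 1)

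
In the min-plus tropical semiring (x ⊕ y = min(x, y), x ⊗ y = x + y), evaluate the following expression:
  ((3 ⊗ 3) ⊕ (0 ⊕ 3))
((3 ⊗ 3) ⊕ (0 ⊕ 3)) = 0

Expand innermost to outermost. Recall ⊕ takes the minimum of its arguments and ⊗ takes their sum. Working out the expression ((3 ⊗ 3) ⊕ (0 ⊕ 3)) gives 0.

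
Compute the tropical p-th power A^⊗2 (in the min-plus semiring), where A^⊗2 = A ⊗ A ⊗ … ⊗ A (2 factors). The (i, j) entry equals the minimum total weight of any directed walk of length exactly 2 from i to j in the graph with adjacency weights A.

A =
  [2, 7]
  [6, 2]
A^⊗2 =
  [4, 9]
  [8, 4]

Each entry (A^⊗2)_ij equals the minimum over all length-2 walks i = v_0 → v_1 → … → v_2 = j of Σ_t A[v_t][v_{t+1}]. For example, for (i, j) = (0, 1) we minimise over 2 possible intermediate vertex sequences; the minimum is 9, attained along the walk 0 → 0 → 1.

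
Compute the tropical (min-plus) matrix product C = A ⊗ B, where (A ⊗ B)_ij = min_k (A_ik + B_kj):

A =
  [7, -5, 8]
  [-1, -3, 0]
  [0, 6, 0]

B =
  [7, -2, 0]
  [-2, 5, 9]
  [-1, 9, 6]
A ⊗ B =
  [-7, 0, 4]
  [-5, -3, -1]
  [-1, -2, 0]

Apply the min-plus product entry-by-entry:
  C[0][0] = min over k of (A[0][0] + B[0][0] = 7 + 7 = 14, A[0][1] + B[1][0] = -5 + -2 = -7, A[0][2] + B[2][0] = 8 + -1 = 7) = -7 (attained at k = 1)
  C[0][1] = min over k of (A[0][0] + B[0][1] = 7 + -2 = 5, A[0][1] + B[1][1] = -5 + 5 = 0, A[0][2] + B[2][1] = 8 + 9 = 17) = 0 (attained at k = 1)
  C[0][2] = min over k of (A[0][0] + B[0][2] = 7 + 0 = 7, A[0][1] + B[1][2] = -5 + 9 = 4, A[0][2] + B[2][2] = 8 + 6 = 14) = 4 (attained at k = 1)
  C[1][0] = min over k of (A[1][0] + B[0][0] = -1 + 7 = 6, A[1][1] + B[1][0] = -3 + -2 = -5, A[1][2] + B[2][0] = 0 + -1 = -1) = -5 (attained at k = 1)
  C[1][1] = min over k of (A[1][0] + B[0][1] = -1 + -2 = -3, A[1][1] + B[1][1] = -3 + 5 = 2, A[1][2] + B[2][1] = 0 + 9 = 9) = -3 (attained at k = 0)
  C[1][2] = min over k of (A[1][0] + B[0][2] = -1 + 0 = -1, A[1][1] + B[1][2] = -3 + 9 = 6, A[1][2] + B[2][2] = 0 + 6 = 6) = -1 (attained at k = 0)
  C[2][0] = min over k of (A[2][0] + B[0][0] = 0 + 7 = 7, A[2][1] + B[1][0] = 6 + -2 = 4, A[2][2] + B[2][0] = 0 + -1 = -1) = -1 (attained at k = 2)
  C[2][1] = min over k of (A[2][0] + B[0][1] = 0 + -2 = -2, A[2][1] + B[1][1] = 6 + 5 = 11, A[2][2] + B[2][1] = 0 + 9 = 9) = -2 (attained at k = 0)
  C[2][2] = min over k of (A[2][0] + B[0][2] = 0 + 0 = 0, A[2][1] + B[1][2] = 6 + 9 = 15, A[2][2] + B[2][2] = 0 + 6 = 6) = 0 (attained at k = 0)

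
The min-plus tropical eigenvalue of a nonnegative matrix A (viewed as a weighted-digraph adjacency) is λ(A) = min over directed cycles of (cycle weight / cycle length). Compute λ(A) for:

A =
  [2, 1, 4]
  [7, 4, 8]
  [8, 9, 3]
λ(A) = 2

Enumerate directed cycles and compute their means (weight / length). Sample:
  cycle 0 → 0: weight = 2, length = 1, mean = 2/1 ≈ 2.000
  cycle 1 → 1: weight = 4, length = 1, mean = 4/1 ≈ 4.000
  cycle 2 → 2: weight = 3, length = 1, mean = 3/1 ≈ 3.000
  cycle 0 → 1 → 0: weight = 8, length = 2, mean = 8/2 ≈ 4.000
  cycle 0 → 2 → 0: weight = 12, length = 2, mean = 12/2 ≈ 6.000
  cycle 1 → 0 → 1: weight = 8, length = 2, mean = 8/2 ≈ 4.000
Minimum mean = 2.000, attained e.g. along the cycle 0 → 0 with weight 2 and length 1. So λ(A) = 2/1 = 2.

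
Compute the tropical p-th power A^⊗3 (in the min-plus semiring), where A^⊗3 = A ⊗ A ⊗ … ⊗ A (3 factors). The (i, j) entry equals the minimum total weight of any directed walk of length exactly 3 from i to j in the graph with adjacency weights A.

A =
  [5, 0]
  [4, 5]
A^⊗3 =
  [9, 4]
  [8, 9]

Each entry (A^⊗3)_ij equals the minimum over all length-3 walks i = v_0 → v_1 → … → v_3 = j of Σ_t A[v_t][v_{t+1}]. For example, for (i, j) = (0, 1) we minimise over 4 possible intermediate vertex sequences; the minimum is 4, attained along the walk 0 → 1 → 0 → 1.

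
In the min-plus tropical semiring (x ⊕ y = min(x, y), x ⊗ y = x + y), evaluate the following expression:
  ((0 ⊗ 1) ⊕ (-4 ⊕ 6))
((0 ⊗ 1) ⊕ (-4 ⊕ 6)) = -4

Expand innermost to outermost. Recall ⊕ takes the minimum of its arguments and ⊗ takes their sum. Working out the expression ((0 ⊗ 1) ⊕ (-4 ⊕ 6)) gives -4.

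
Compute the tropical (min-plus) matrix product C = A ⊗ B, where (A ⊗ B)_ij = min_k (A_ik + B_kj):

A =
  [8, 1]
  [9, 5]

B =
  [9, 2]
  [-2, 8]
A ⊗ B =
  [-1, 9]
  [3, 11]

Apply the min-plus product entry-by-entry:
  C[0][0] = min over k of (A[0][0] + B[0][0] = 8 + 9 = 17, A[0][1] + B[1][0] = 1 + -2 = -1) = -1 (attained at k = 1)
  C[0][1] = min over k of (A[0][0] + B[0][1] = 8 + 2 = 10, A[0][1] + B[1][1] = 1 + 8 = 9) = 9 (attained at k = 1)
  C[1][0] = min over k of (A[1][0] + B[0][0] = 9 + 9 = 18, A[1][1] + B[1][0] = 5 + -2 = 3) = 3 (attained at k = 1)
  C[1][1] = min over k of (A[1][0] + B[0][1] = 9 + 2 = 11, A[1][1] + B[1][1] = 5 + 8 = 13) = 11 (attained at k = 0)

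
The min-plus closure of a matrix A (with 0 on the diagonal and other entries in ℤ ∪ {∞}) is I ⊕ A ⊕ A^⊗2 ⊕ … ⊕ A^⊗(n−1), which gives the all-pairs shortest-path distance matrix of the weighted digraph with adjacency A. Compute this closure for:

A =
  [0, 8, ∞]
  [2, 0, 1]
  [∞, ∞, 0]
Closure =
  [0, 8, 9]
  [2, 0, 1]
  [∞, ∞, 0]

This is the Floyd-Warshall all-pairs shortest-path computation. For each intermediate vertex k = 0, 1, …, 2, update dist[i][j] ← min(dist[i][j], dist[i][k] + dist[k][j]). The final matrix gives, for each (i, j), the minimum total weight of any directed path from i to j (possibly empty when i = j).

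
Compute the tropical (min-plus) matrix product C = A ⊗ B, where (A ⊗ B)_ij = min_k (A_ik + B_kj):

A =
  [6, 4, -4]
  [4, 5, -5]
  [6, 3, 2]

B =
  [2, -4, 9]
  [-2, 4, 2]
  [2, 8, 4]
A ⊗ B =
  [-2, 2, 0]
  [-3, 0, -1]
  [1, 2, 5]

Apply the min-plus product entry-by-entry:
  C[0][0] = min over k of (A[0][0] + B[0][0] = 6 + 2 = 8, A[0][1] + B[1][0] = 4 + -2 = 2, A[0][2] + B[2][0] = -4 + 2 = -2) = -2 (attained at k = 2)
  C[0][1] = min over k of (A[0][0] + B[0][1] = 6 + -4 = 2, A[0][1] + B[1][1] = 4 + 4 = 8, A[0][2] + B[2][1] = -4 + 8 = 4) = 2 (attained at k = 0)
  C[0][2] = min over k of (A[0][0] + B[0][2] = 6 + 9 = 15, A[0][1] + B[1][2] = 4 + 2 = 6, A[0][2] + B[2][2] = -4 + 4 = 0) = 0 (attained at k = 2)
  C[1][0] = min over k of (A[1][0] + B[0][0] = 4 + 2 = 6, A[1][1] + B[1][0] = 5 + -2 = 3, A[1][2] + B[2][0] = -5 + 2 = -3) = -3 (attained at k = 2)
  C[1][1] = min over k of (A[1][0] + B[0][1] = 4 + -4 = 0, A[1][1] + B[1][1] = 5 + 4 = 9, A[1][2] + B[2][1] = -5 + 8 = 3) = 0 (attained at k = 0)
  C[1][2] = min over k of (A[1][0] + B[0][2] = 4 + 9 = 13, A[1][1] + B[1][2] = 5 + 2 = 7, A[1][2] + B[2][2] = -5 + 4 = -1) = -1 (attained at k = 2)
  C[2][0] = min over k of (A[2][0] + B[0][0] = 6 + 2 = 8, A[2][1] + B[1][0] = 3 + -2 = 1, A[2][2] + B[2][0] = 2 + 2 = 4) = 1 (attained at k = 1)
  C[2][1] = min over k of (A[2][0] + B[0][1] = 6 + -4 = 2, A[2][1] + B[1][1] = 3 + 4 = 7, A[2][2] + B[2][1] = 2 + 8 = 10) = 2 (attained at k = 0)
  C[2][2] = min over k of (A[2][0] + B[0][2] = 6 + 9 = 15, A[2][1] + B[1][2] = 3 + 2 = 5, A[2][2] + B[2][2] = 2 + 4 = 6) = 5 (attained at k = 1)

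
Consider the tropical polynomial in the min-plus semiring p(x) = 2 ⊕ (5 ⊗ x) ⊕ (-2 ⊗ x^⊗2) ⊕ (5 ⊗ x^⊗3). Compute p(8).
p(8) = 2

A tropical monomial a ⊗ x^⊗i evaluates to a + i · x. Evaluating each term at x = 8:
  Term 0 contributes 2 + 0 · 8 = 2
  Term 1 contributes 5 + 1 · 8 = 13
  Term 2 contributes -2 + 2 · 8 = 14
  Term 3 contributes 5 + 3 · 8 = 29
p(8) = ⊕ of these = min[2, 13, 14, 29] = 2.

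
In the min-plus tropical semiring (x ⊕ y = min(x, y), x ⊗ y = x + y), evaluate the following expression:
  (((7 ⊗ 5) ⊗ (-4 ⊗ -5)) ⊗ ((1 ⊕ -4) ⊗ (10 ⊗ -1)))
(((7 ⊗ 5) ⊗ (-4 ⊗ -5)) ⊗ ((1 ⊕ -4) ⊗ (10 ⊗ -1))) = 8

Expand innermost to outermost. Recall ⊕ takes the minimum of its arguments and ⊗ takes their sum. Working out the expression (((7 ⊗ 5) ⊗ (-4 ⊗ -5)) ⊗ ((1 ⊕ -4) ⊗ (10 ⊗ -1))) gives 8.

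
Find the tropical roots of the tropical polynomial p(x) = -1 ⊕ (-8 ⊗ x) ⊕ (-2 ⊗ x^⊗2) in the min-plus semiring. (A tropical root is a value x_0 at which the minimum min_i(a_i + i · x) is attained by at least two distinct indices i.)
Roots: {-6, 7}

Each tropical root is a break point of the lower envelope of the lines y = a_i + i · x (there are 3 lines, with slopes 0, 1, ..., 2). Only the lines that attain the minimum somewhere contribute to roots; other lines are dominated. Here the surviving (envelope) indices are i = 2, i = 1, i = 0.
Intersections between consecutive envelope lines give the roots: for adjacent envelope indices i < j the intersection is x = (a_i − a_j) / (j − i). Reading off the sorted break points: {-6, 7}.
Verification: at each break x_0, at least two indices attain the minimum of min_i(a_i + i · x_0).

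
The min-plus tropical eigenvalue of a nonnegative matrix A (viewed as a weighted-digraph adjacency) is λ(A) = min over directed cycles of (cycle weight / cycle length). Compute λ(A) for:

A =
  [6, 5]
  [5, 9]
λ(A) = 5

Enumerate directed cycles and compute their means (weight / length). Sample:
  cycle 0 → 0: weight = 6, length = 1, mean = 6/1 ≈ 6.000
  cycle 1 → 1: weight = 9, length = 1, mean = 9/1 ≈ 9.000
  cycle 0 → 1 → 0: weight = 10, length = 2, mean = 10/2 ≈ 5.000
  cycle 1 → 0 → 1: weight = 10, length = 2, mean = 10/2 ≈ 5.000
Minimum mean = 5.000, attained e.g. along the cycle 0 → 1 → 0 with weight 10 and length 2. So λ(A) = 10/2 = 5.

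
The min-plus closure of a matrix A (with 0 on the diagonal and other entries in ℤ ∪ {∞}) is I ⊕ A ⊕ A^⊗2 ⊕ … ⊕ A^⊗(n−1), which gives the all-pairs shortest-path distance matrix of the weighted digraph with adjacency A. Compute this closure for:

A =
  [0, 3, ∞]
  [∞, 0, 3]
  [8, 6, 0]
Closure =
  [0, 3, 6]
  [11, 0, 3]
  [8, 6, 0]

This is the Floyd-Warshall all-pairs shortest-path computation. For each intermediate vertex k = 0, 1, …, 2, update dist[i][j] ← min(dist[i][j], dist[i][k] + dist[k][j]). The final matrix gives, for each (i, j), the minimum total weight of any directed path from i to j (possibly empty when i = j).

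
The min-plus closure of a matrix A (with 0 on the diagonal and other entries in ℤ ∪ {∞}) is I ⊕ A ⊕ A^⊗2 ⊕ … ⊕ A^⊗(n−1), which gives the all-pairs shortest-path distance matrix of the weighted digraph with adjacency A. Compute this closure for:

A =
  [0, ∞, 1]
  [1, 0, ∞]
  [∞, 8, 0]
Closure =
  [0, 9, 1]
  [1, 0, 2]
  [9, 8, 0]

This is the Floyd-Warshall all-pairs shortest-path computation. For each intermediate vertex k = 0, 1, …, 2, update dist[i][j] ← min(dist[i][j], dist[i][k] + dist[k][j]). The final matrix gives, for each (i, j), the minimum total weight of any directed path from i to j (possibly empty when i = j).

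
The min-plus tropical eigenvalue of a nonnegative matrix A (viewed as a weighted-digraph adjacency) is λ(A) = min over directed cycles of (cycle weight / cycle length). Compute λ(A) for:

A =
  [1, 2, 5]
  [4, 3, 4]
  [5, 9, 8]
λ(A) = 1

Enumerate directed cycles and compute their means (weight / length). Sample:
  cycle 0 → 0: weight = 1, length = 1, mean = 1/1 ≈ 1.000
  cycle 1 → 1: weight = 3, length = 1, mean = 3/1 ≈ 3.000
  cycle 2 → 2: weight = 8, length = 1, mean = 8/1 ≈ 8.000
  cycle 0 → 1 → 0: weight = 6, length = 2, mean = 6/2 ≈ 3.000
  cycle 0 → 2 → 0: weight = 10, length = 2, mean = 10/2 ≈ 5.000
  cycle 1 → 0 → 1: weight = 6, length = 2, mean = 6/2 ≈ 3.000
Minimum mean = 1.000, attained e.g. along the cycle 0 → 0 with weight 1 and length 1. So λ(A) = 1/1 = 1.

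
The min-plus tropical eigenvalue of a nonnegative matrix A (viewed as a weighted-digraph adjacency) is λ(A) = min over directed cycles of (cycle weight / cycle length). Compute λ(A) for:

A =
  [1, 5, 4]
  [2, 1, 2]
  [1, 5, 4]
λ(A) = 1

Enumerate directed cycles and compute their means (weight / length). Sample:
  cycle 0 → 0: weight = 1, length = 1, mean = 1/1 ≈ 1.000
  cycle 1 → 1: weight = 1, length = 1, mean = 1/1 ≈ 1.000
  cycle 2 → 2: weight = 4, length = 1, mean = 4/1 ≈ 4.000
  cycle 0 → 1 → 0: weight = 7, length = 2, mean = 7/2 ≈ 3.500
  cycle 0 → 2 → 0: weight = 5, length = 2, mean = 5/2 ≈ 2.500
  cycle 1 → 0 → 1: weight = 7, length = 2, mean = 7/2 ≈ 3.500
Minimum mean = 1.000, attained e.g. along the cycle 0 → 0 with weight 1 and length 1. So λ(A) = 1/1 = 1.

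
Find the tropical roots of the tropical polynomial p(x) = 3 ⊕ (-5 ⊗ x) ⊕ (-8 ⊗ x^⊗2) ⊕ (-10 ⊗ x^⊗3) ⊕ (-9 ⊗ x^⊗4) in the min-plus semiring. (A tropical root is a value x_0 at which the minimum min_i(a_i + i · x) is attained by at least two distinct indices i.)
Roots: {-1, 2, 3, 8}

Each tropical root is a break point of the lower envelope of the lines y = a_i + i · x (there are 5 lines, with slopes 0, 1, ..., 4). Only the lines that attain the minimum somewhere contribute to roots; other lines are dominated. Here the surviving (envelope) indices are i = 4, i = 3, i = 2, i = 1, i = 0.
Intersections between consecutive envelope lines give the roots: for adjacent envelope indices i < j the intersection is x = (a_i − a_j) / (j − i). Reading off the sorted break points: {-1, 2, 3, 8}.
Verification: at each break x_0, at least two indices attain the minimum of min_i(a_i + i · x_0).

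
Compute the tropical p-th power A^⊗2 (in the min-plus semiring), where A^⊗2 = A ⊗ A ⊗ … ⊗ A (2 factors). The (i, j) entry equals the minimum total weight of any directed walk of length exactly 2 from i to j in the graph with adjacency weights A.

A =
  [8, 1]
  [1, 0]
A^⊗2 =
  [2, 1]
  [1, 0]

Each entry (A^⊗2)_ij equals the minimum over all length-2 walks i = v_0 → v_1 → … → v_2 = j of Σ_t A[v_t][v_{t+1}]. For example, for (i, j) = (0, 1) we minimise over 2 possible intermediate vertex sequences; the minimum is 1, attained along the walk 0 → 1 → 1.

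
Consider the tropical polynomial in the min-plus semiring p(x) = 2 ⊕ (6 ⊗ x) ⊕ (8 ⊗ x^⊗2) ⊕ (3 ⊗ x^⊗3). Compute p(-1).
p(-1) = 0

A tropical monomial a ⊗ x^⊗i evaluates to a + i · x. Evaluating each term at x = -1:
  Term 0 contributes 2 + 0 · -1 = 2
  Term 1 contributes 6 + 1 · -1 = 5
  Term 2 contributes 8 + 2 · -1 = 6
  Term 3 contributes 3 + 3 · -1 = 0
p(-1) = ⊕ of these = min[2, 5, 6, 0] = 0.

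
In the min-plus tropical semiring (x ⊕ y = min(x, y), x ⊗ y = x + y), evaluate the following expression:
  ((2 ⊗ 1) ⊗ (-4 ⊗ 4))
((2 ⊗ 1) ⊗ (-4 ⊗ 4)) = 3

Expand innermost to outermost. Recall ⊕ takes the minimum of its arguments and ⊗ takes their sum. Working out the expression ((2 ⊗ 1) ⊗ (-4 ⊗ 4)) gives 3.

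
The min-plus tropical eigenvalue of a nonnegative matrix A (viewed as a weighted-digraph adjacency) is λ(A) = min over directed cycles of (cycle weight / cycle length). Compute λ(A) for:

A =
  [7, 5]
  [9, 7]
λ(A) = 7

Enumerate directed cycles and compute their means (weight / length). Sample:
  cycle 0 → 0: weight = 7, length = 1, mean = 7/1 ≈ 7.000
  cycle 1 → 1: weight = 7, length = 1, mean = 7/1 ≈ 7.000
  cycle 0 → 1 → 0: weight = 14, length = 2, mean = 14/2 ≈ 7.000
  cycle 1 → 0 → 1: weight = 14, length = 2, mean = 14/2 ≈ 7.000
Minimum mean = 7.000, attained e.g. along the cycle 0 → 0 with weight 7 and length 1. So λ(A) = 7/1 = 7.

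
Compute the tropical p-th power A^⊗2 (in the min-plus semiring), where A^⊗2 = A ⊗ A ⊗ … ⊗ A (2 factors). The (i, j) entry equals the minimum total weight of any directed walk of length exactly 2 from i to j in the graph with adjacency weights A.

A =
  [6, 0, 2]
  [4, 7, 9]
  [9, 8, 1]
A^⊗2 =
  [4, 6, 3]
  [10, 4, 6]
  [10, 9, 2]

Each entry (A^⊗2)_ij equals the minimum over all length-2 walks i = v_0 → v_1 → … → v_2 = j of Σ_t A[v_t][v_{t+1}]. For example, for (i, j) = (0, 2) we minimise over 3 possible intermediate vertex sequences; the minimum is 3, attained along the walk 0 → 2 → 2.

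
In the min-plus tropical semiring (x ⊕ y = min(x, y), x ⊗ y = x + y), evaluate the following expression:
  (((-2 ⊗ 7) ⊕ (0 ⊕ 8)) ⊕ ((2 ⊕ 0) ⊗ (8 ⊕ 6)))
(((-2 ⊗ 7) ⊕ (0 ⊕ 8)) ⊕ ((2 ⊕ 0) ⊗ (8 ⊕ 6))) = 0

Expand innermost to outermost. Recall ⊕ takes the minimum of its arguments and ⊗ takes their sum. Working out the expression (((-2 ⊗ 7) ⊕ (0 ⊕ 8)) ⊕ ((2 ⊕ 0) ⊗ (8 ⊕ 6))) gives 0.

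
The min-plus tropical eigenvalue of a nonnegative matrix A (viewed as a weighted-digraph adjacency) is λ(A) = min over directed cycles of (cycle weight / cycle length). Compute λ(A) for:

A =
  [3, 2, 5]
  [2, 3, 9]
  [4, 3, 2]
λ(A) = 2

Enumerate directed cycles and compute their means (weight / length). Sample:
  cycle 0 → 0: weight = 3, length = 1, mean = 3/1 ≈ 3.000
  cycle 1 → 1: weight = 3, length = 1, mean = 3/1 ≈ 3.000
  cycle 2 → 2: weight = 2, length = 1, mean = 2/1 ≈ 2.000
  cycle 0 → 1 → 0: weight = 4, length = 2, mean = 4/2 ≈ 2.000
  cycle 0 → 2 → 0: weight = 9, length = 2, mean = 9/2 ≈ 4.500
  cycle 1 → 0 → 1: weight = 4, length = 2, mean = 4/2 ≈ 2.000
Minimum mean = 2.000, attained e.g. along the cycle 2 → 2 with weight 2 and length 1. So λ(A) = 2/1 = 2.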